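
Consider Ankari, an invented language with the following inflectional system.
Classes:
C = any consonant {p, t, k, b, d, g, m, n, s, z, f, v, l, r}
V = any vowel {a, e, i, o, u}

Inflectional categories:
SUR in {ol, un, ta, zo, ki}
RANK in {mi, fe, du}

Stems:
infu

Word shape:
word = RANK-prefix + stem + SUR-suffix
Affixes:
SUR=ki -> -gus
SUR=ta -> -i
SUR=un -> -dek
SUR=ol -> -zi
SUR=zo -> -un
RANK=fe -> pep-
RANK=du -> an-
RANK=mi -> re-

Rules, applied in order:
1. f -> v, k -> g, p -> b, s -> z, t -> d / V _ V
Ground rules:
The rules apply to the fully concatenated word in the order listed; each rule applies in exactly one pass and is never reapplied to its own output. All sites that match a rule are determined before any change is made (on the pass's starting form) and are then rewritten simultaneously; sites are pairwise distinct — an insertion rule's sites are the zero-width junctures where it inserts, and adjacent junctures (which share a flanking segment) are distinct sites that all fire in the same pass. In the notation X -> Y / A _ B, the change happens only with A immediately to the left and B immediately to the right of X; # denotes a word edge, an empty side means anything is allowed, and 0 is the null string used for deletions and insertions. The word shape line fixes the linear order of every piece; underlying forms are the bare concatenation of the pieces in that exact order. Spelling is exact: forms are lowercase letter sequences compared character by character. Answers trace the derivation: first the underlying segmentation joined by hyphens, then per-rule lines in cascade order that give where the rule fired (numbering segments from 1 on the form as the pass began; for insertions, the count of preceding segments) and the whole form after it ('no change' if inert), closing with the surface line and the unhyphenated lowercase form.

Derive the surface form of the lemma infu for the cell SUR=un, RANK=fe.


underlying: pep-infu-dek
1. f -> v, k -> g, p -> b, s -> z, t -> d / V _ V: fires at position(s) 3: pebinfudek
surface: pebinfudek


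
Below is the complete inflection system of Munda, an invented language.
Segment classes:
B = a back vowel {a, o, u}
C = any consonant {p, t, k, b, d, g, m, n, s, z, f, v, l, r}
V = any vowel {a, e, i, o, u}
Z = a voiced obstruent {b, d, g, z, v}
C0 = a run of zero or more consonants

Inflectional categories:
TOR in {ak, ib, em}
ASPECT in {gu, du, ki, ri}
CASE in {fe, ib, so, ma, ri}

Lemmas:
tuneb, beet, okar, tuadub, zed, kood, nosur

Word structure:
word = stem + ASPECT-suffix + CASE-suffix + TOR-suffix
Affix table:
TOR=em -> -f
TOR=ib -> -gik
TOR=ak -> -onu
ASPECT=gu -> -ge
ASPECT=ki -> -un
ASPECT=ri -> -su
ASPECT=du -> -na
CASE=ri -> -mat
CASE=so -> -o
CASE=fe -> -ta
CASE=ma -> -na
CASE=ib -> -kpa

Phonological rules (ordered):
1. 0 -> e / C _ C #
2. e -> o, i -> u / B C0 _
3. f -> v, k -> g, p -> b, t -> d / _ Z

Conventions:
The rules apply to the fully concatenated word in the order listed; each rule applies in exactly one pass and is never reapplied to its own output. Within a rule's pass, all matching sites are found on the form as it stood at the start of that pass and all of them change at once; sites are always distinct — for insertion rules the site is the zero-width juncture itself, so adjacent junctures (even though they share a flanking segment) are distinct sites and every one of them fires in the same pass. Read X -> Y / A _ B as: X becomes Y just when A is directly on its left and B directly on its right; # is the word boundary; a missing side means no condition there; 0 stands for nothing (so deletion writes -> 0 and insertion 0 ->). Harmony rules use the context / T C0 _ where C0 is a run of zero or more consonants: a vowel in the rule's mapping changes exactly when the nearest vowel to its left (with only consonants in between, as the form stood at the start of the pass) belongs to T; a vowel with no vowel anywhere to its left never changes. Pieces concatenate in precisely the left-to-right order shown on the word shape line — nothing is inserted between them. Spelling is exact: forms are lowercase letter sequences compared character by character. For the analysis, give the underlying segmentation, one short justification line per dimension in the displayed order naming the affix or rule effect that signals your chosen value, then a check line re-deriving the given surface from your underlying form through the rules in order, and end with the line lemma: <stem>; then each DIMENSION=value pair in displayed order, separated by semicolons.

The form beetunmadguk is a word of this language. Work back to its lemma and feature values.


underlying: beet-un-mat-gik
TOR=ib - signalled by the affix -gik
ASPECT=ki - signalled by the affix -un
CASE=ri - signalled by the affix -mat
check: beetunmatgik -> beetunmatgik -> beetunmatguk -> beetunmadguk
lemma: beet; TOR=ib; ASPECT=ki; CASE=ri


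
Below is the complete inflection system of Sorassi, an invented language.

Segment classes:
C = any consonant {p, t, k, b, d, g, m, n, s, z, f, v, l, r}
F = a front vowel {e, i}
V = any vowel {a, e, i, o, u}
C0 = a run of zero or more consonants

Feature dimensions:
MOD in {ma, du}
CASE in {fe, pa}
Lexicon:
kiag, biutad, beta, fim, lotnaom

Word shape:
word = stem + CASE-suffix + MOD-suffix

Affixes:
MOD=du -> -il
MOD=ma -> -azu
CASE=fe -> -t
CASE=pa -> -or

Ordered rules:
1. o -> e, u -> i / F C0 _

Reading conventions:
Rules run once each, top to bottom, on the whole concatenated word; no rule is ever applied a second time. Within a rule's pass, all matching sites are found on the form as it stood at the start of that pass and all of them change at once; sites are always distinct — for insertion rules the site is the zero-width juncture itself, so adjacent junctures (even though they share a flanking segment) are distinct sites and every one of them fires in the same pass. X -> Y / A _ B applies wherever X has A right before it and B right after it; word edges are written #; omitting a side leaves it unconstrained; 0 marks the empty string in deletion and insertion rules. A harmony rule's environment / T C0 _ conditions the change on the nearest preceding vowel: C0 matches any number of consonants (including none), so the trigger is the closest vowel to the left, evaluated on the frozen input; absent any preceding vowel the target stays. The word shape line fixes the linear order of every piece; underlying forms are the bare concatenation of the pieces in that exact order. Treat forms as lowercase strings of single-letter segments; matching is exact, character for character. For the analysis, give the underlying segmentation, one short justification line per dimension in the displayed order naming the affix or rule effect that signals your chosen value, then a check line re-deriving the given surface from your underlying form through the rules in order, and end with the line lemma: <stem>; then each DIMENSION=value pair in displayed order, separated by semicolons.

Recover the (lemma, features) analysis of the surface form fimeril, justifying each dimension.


underlying: fim-or-il
MOD=du - signalled by the affix -il
CASE=pa - signalled by the affix -or
check: fimoril -> fimeril
lemma: fim; MOD=du; CASE=pa


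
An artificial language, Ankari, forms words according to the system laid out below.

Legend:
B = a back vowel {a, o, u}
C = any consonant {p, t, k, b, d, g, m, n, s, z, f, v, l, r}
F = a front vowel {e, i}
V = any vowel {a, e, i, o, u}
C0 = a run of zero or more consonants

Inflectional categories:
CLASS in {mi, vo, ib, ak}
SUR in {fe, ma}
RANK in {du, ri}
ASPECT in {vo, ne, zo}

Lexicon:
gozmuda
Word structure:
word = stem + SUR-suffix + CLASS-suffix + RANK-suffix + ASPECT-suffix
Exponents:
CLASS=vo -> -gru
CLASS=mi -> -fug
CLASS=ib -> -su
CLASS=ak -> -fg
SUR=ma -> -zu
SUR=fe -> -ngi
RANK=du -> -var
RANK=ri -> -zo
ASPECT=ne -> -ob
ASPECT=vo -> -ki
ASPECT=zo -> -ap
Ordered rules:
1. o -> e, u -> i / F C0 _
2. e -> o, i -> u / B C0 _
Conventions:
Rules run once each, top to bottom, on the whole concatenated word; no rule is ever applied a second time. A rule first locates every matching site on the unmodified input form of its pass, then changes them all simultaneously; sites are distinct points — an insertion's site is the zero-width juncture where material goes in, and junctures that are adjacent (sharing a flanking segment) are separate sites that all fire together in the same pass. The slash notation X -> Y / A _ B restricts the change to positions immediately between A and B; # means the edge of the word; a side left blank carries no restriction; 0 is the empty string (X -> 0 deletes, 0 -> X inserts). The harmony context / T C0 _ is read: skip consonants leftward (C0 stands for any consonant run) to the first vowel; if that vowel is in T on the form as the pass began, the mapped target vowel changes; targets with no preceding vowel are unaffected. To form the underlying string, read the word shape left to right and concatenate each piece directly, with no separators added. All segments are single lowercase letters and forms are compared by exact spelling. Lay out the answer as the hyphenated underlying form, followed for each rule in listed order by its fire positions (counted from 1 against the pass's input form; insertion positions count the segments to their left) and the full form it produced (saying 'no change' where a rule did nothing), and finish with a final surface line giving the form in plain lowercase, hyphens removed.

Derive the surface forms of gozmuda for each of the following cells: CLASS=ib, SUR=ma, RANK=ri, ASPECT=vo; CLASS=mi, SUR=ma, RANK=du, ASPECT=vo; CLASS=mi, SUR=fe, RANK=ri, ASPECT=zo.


cell CLASS=ib, SUR=ma, RANK=ri, ASPECT=vo:
underlying: gozmuda-zu-su-zo-ki
1. o -> e, u -> i / F C0 _: no change
2. e -> o, i -> u / B C0 _: fires at position(s) 15: gozmudazusuzoku
surface: gozmudazusuzoku

cell CLASS=mi, SUR=ma, RANK=du, ASPECT=vo:
underlying: gozmuda-zu-fug-var-ki
1. o -> e, u -> i / F C0 _: no change
2. e -> o, i -> u / B C0 _: fires at position(s) 17: gozmudazufugvarku
surface: gozmudazufugvarku

cell CLASS=mi, SUR=fe, RANK=ri, ASPECT=zo:
underlying: gozmuda-ngi-fug-zo-ap
1. o -> e, u -> i / F C0 _: fires at position(s) 12: gozmudangifigzoap
2. e -> o, i -> u / B C0 _: fires at position(s) 10: gozmudangufigzoap
surface: gozmudangufigzoap


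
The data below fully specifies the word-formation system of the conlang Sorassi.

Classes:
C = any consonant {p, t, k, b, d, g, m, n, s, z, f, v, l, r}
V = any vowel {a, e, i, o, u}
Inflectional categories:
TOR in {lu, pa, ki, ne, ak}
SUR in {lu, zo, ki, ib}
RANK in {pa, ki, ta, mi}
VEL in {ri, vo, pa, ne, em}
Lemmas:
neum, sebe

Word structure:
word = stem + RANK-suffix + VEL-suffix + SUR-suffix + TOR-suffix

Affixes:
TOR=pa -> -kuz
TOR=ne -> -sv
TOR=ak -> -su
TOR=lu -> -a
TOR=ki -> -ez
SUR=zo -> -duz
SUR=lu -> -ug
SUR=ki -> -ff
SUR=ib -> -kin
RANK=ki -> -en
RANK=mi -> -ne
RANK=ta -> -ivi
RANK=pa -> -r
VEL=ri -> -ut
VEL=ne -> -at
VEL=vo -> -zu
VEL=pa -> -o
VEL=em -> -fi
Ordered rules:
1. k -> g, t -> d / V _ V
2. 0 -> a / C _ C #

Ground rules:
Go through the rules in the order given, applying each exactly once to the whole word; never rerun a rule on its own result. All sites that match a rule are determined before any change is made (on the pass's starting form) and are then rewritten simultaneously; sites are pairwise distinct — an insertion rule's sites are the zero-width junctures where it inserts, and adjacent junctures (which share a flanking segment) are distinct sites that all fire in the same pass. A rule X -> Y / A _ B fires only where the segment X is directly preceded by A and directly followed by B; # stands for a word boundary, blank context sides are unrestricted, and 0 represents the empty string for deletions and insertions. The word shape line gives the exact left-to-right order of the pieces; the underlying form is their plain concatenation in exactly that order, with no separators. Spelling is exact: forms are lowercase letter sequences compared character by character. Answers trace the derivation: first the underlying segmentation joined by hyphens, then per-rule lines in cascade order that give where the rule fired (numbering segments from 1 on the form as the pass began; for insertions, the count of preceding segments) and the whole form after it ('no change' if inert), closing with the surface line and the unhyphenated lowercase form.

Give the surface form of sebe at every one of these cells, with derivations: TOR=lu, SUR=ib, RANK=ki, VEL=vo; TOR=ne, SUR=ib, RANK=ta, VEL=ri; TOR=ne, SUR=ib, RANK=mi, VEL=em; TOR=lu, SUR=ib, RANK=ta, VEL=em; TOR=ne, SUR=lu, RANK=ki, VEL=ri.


cell TOR=lu, SUR=ib, RANK=ki, VEL=vo:
underlying: sebe-en-zu-kin-a
1. k -> g, t -> d / V _ V: fires at position(s) 9: sebeenzugina
2. 0 -> a / C _ C #: no change
surface: sebeenzugina

cell TOR=ne, SUR=ib, RANK=ta, VEL=ri:
underlying: sebe-ivi-ut-kin-sv
1. k -> g, t -> d / V _ V: no change
2. 0 -> a / C _ C #: inserts after position(s) 13: sebeiviutkinsav
surface: sebeiviutkinsav

cell TOR=ne, SUR=ib, RANK=mi, VEL=em:
underlying: sebe-ne-fi-kin-sv
1. k -> g, t -> d / V _ V: fires at position(s) 9: sebenefiginsv
2. 0 -> a / C _ C #: inserts after position(s) 12: sebenefiginsav
surface: sebenefiginsav

cell TOR=lu, SUR=ib, RANK=ta, VEL=em:
underlying: sebe-ivi-fi-kin-a
1. k -> g, t -> d / V _ V: fires at position(s) 10: sebeivifigina
2. 0 -> a / C _ C #: no change
surface: sebeivifigina

cell TOR=ne, SUR=lu, RANK=ki, VEL=ri:
underlying: sebe-en-ut-ug-sv
1. k -> g, t -> d / V _ V: fires at position(s) 8: sebeenudugsv
2. 0 -> a / C _ C #: inserts after position(s) 11: sebeenudugsav
surface: sebeenudugsav


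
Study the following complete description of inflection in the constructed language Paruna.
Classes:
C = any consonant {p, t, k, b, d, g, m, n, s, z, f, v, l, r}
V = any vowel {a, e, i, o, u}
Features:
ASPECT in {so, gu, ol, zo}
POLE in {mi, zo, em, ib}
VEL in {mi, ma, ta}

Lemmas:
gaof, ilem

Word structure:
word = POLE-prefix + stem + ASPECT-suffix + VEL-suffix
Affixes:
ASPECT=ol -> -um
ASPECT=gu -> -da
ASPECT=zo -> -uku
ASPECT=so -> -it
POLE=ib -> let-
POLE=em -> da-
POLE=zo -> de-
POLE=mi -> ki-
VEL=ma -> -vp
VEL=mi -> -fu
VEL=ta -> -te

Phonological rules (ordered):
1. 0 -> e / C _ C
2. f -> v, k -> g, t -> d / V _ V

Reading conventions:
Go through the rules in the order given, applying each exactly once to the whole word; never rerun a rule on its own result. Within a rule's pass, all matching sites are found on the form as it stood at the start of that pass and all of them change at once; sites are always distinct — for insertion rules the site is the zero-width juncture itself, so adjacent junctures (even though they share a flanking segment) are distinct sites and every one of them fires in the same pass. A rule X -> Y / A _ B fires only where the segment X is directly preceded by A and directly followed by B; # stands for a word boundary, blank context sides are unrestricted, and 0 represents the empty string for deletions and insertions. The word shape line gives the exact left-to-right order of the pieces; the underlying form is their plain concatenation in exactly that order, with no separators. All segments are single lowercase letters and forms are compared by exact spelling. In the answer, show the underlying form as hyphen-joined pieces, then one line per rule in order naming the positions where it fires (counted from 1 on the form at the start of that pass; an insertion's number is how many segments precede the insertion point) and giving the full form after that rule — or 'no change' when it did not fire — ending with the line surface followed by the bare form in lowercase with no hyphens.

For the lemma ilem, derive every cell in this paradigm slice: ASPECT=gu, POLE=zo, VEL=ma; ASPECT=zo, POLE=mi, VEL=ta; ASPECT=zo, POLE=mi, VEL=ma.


cell ASPECT=gu, POLE=zo, VEL=ma:
underlying: de-ilem-da-vp
1. 0 -> e / C _ C: inserts after position(s) 6, 9: deilemedavep
2. f -> v, k -> g, t -> d / V _ V: no change
surface: deilemedavep

cell ASPECT=zo, POLE=mi, VEL=ta:
underlying: ki-ilem-uku-te
1. 0 -> e / C _ C: no change
2. f -> v, k -> g, t -> d / V _ V: fires at position(s) 8, 10: kiilemugude
surface: kiilemugude

cell ASPECT=zo, POLE=mi, VEL=ma:
underlying: ki-ilem-uku-vp
1. 0 -> e / C _ C: inserts after position(s) 10: kiilemukuvep
2. f -> v, k -> g, t -> d / V _ V: fires at position(s) 8: kiilemuguvep
surface: kiilemuguvep


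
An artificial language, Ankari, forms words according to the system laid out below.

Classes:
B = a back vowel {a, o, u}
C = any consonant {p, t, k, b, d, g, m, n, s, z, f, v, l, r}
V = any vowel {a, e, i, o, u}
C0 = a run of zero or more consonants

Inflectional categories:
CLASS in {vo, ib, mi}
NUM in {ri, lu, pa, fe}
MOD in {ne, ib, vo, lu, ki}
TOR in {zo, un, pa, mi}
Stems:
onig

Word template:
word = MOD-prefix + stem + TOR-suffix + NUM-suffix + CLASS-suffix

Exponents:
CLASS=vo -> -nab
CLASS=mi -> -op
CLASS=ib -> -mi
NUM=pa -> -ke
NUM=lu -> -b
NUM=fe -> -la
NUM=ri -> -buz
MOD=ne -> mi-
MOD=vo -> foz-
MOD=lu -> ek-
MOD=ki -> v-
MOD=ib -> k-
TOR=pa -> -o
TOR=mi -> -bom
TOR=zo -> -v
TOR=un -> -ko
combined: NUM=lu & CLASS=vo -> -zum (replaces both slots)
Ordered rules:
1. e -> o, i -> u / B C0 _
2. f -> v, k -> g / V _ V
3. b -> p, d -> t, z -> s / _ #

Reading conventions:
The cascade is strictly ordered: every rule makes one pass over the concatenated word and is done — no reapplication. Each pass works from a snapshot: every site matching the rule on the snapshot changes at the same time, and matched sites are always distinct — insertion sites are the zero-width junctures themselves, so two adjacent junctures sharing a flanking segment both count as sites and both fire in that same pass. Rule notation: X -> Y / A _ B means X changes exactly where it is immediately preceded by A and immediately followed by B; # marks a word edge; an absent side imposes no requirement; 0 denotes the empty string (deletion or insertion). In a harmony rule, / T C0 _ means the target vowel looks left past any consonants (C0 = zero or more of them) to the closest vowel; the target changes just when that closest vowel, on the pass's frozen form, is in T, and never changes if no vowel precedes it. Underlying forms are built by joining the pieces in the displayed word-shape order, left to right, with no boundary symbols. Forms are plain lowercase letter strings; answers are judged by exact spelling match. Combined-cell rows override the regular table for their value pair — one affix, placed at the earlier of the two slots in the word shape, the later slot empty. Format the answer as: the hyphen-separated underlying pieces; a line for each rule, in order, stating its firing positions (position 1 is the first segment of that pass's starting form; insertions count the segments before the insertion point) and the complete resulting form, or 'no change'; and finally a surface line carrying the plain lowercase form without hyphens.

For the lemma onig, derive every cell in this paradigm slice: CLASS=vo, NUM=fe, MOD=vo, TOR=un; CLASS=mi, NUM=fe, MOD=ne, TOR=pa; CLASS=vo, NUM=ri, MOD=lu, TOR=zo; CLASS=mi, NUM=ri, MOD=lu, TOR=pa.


cell CLASS=vo, NUM=fe, MOD=vo, TOR=un:
underlying: foz-onig-ko-la-nab
1. e -> o, i -> u / B C0 _: fires at position(s) 6: fozonugkolanab
2. f -> v, k -> g / V _ V: no change
3. b -> p, d -> t, z -> s / _ #: fires at position(s) 14: fozonugkolanap
surface: fozonugkolanap

cell CLASS=mi, NUM=fe, MOD=ne, TOR=pa:
underlying: mi-onig-o-la-op
1. e -> o, i -> u / B C0 _: fires at position(s) 5: mionugolaop
2. f -> v, k -> g / V _ V: no change
3. b -> p, d -> t, z -> s / _ #: no change
surface: mionugolaop

cell CLASS=vo, NUM=ri, MOD=lu, TOR=zo:
underlying: ek-onig-v-buz-nab
1. e -> o, i -> u / B C0 _: fires at position(s) 5: ekonugvbuznab
2. f -> v, k -> g / V _ V: fires at position(s) 2: egonugvbuznab
3. b -> p, d -> t, z -> s / _ #: fires at position(s) 13: egonugvbuznap
surface: egonugvbuznap

cell CLASS=mi, NUM=ri, MOD=lu, TOR=pa:
underlying: ek-onig-o-buz-op
1. e -> o, i -> u / B C0 _: fires at position(s) 5: ekonugobuzop
2. f -> v, k -> g / V _ V: fires at position(s) 2: egonugobuzop
3. b -> p, d -> t, z -> s / _ #: no change
surface: egonugobuzop


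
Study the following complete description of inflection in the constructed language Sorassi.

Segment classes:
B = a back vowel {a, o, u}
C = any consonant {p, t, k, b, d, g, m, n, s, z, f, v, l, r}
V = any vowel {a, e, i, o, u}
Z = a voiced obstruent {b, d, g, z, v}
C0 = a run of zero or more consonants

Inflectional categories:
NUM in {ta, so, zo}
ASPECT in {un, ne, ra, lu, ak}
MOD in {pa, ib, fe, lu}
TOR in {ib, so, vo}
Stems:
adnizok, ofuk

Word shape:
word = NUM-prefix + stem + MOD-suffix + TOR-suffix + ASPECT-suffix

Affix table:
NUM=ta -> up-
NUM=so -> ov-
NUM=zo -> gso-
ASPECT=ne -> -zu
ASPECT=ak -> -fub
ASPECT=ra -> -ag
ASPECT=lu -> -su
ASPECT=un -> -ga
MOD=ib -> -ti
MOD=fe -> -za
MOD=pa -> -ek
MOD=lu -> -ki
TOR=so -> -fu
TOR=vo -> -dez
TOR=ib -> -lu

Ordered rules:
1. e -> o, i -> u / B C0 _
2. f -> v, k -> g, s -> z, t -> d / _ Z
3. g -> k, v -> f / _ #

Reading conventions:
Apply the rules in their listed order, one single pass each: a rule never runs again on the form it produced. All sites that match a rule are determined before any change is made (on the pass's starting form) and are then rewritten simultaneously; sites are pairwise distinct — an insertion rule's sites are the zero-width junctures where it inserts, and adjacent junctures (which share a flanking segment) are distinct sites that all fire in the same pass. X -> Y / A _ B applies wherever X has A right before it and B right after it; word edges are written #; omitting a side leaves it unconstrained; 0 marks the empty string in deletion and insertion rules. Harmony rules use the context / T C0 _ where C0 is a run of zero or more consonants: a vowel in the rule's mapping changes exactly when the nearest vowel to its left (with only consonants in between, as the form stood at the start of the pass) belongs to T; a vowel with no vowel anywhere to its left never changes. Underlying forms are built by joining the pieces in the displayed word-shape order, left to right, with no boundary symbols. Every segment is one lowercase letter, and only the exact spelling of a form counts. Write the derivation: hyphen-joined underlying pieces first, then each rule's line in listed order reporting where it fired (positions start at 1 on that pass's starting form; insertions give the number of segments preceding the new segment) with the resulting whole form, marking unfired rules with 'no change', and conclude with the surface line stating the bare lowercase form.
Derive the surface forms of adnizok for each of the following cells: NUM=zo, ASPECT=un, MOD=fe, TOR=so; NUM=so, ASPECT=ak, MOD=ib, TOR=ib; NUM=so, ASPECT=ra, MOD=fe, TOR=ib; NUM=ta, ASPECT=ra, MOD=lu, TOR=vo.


cell NUM=zo, ASPECT=un, MOD=fe, TOR=so:
underlying: gso-adnizok-za-fu-ga
1. e -> o, i -> u / B C0 _: fires at position(s) 7: gsoadnuzokzafuga
2. f -> v, k -> g, s -> z, t -> d / _ Z: fires at position(s) 10: gsoadnuzogzafuga
3. g -> k, v -> f / _ #: no change
surface: gsoadnuzogzafuga

cell NUM=so, ASPECT=ak, MOD=ib, TOR=ib:
underlying: ov-adnizok-ti-lu-fub
1. e -> o, i -> u / B C0 _: fires at position(s) 6, 11: ovadnuzoktulufub
2. f -> v, k -> g, s -> z, t -> d / _ Z: no change
3. g -> k, v -> f / _ #: no change
surface: ovadnuzoktulufub

cell NUM=so, ASPECT=ra, MOD=fe, TOR=ib:
underlying: ov-adnizok-za-lu-ag
1. e -> o, i -> u / B C0 _: fires at position(s) 6: ovadnuzokzaluag
2. f -> v, k -> g, s -> z, t -> d / _ Z: fires at position(s) 9: ovadnuzogzaluag
3. g -> k, v -> f / _ #: fires at position(s) 15: ovadnuzogzaluak
surface: ovadnuzogzaluak

cell NUM=ta, ASPECT=ra, MOD=lu, TOR=vo:
underlying: up-adnizok-ki-dez-ag
1. e -> o, i -> u / B C0 _: fires at position(s) 6, 11: upadnuzokkudezag
2. f -> v, k -> g, s -> z, t -> d / _ Z: no change
3. g -> k, v -> f / _ #: fires at position(s) 16: upadnuzokkudezak
surface: upadnuzokkudezak


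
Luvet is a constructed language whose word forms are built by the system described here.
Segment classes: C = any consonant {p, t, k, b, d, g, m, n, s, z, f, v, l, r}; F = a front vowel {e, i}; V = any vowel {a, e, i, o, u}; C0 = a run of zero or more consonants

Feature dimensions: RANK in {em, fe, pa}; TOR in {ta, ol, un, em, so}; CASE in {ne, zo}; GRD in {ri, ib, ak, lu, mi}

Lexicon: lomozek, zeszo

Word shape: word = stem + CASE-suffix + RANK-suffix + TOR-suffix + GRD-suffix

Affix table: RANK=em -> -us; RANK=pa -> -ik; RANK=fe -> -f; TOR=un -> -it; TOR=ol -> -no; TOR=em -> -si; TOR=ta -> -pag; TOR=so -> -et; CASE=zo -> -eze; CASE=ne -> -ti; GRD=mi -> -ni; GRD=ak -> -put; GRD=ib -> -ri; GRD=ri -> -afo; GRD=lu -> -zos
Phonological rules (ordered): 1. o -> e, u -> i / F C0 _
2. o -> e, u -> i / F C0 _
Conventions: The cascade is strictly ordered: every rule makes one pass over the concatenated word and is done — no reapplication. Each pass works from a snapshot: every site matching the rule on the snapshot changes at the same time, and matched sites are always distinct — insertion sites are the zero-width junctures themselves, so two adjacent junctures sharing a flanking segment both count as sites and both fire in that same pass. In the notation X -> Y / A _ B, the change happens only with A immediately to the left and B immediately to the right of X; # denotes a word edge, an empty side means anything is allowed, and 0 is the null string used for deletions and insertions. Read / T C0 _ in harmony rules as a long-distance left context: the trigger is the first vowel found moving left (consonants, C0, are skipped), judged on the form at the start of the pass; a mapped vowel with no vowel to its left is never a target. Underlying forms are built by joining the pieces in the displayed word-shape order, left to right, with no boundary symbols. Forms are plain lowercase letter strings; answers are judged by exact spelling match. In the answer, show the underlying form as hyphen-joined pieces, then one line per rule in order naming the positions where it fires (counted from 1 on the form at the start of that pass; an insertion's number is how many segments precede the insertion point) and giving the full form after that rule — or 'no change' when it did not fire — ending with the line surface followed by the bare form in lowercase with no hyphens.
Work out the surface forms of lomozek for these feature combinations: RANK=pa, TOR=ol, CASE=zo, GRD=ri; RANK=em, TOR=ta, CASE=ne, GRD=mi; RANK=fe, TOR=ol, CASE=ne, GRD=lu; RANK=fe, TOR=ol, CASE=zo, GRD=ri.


cell RANK=pa, TOR=ol, CASE=zo, GRD=ri:
underlying: lomozek-eze-ik-no-afo
1. o -> e, u -> i / F C0 _: fires at position(s) 14: lomozekezeikneafo
2. o -> e, u -> i / F C0 _: no change
surface: lomozekezeikneafo

cell RANK=em, TOR=ta, CASE=ne, GRD=mi:
underlying: lomozek-ti-us-pag-ni
1. o -> e, u -> i / F C0 _: fires at position(s) 10: lomozektiispagni
2. o -> e, u -> i / F C0 _: no change
surface: lomozektiispagni

cell RANK=fe, TOR=ol, CASE=ne, GRD=lu:
underlying: lomozek-ti-f-no-zos
1. o -> e, u -> i / F C0 _: fires at position(s) 12: lomozektifnezos
2. o -> e, u -> i / F C0 _: fires at position(s) 14: lomozektifnezes
surface: lomozektifnezes

cell RANK=fe, TOR=ol, CASE=zo, GRD=ri:
underlying: lomozek-eze-f-no-afo
1. o -> e, u -> i / F C0 _: fires at position(s) 13: lomozekezefneafo
2. o -> e, u -> i / F C0 _: no change
surface: lomozekezefneafo


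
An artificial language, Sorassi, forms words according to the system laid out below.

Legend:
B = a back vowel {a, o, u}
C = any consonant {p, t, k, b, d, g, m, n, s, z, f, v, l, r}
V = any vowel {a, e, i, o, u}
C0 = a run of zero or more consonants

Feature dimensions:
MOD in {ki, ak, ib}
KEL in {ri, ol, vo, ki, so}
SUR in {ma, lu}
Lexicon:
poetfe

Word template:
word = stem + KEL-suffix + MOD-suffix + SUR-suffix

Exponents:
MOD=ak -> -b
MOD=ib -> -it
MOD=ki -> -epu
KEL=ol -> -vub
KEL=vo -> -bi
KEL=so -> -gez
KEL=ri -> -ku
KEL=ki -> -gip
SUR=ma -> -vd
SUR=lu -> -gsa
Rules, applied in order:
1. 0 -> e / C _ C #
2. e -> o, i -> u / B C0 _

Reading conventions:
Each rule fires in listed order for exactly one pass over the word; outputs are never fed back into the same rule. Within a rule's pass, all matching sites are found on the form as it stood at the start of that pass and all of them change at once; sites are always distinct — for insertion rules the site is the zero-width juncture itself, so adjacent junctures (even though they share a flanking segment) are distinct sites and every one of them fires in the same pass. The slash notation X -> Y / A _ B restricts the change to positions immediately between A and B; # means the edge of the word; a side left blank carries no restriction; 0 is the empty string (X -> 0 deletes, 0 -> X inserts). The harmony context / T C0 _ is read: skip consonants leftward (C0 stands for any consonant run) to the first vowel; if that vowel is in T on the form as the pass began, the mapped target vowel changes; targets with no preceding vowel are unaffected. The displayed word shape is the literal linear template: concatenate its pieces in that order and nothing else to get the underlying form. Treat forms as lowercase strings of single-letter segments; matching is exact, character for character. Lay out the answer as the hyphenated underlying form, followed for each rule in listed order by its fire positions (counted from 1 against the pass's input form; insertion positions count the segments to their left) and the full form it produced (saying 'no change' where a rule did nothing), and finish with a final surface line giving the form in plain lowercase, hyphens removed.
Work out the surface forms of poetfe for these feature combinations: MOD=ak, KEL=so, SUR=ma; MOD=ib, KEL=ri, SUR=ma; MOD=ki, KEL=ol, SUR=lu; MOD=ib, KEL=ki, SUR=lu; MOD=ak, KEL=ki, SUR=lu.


cell MOD=ak, KEL=so, SUR=ma:
underlying: poetfe-gez-b-vd
1. 0 -> e / C _ C #: inserts after position(s) 11: poetfegezbved
2. e -> o, i -> u / B C0 _: fires at position(s) 3: pootfegezbved
surface: pootfegezbved

cell MOD=ib, KEL=ri, SUR=ma:
underlying: poetfe-ku-it-vd
1. 0 -> e / C _ C #: inserts after position(s) 11: poetfekuitved
2. e -> o, i -> u / B C0 _: fires at position(s) 3, 9: pootfekuutved
surface: pootfekuutved

cell MOD=ki, KEL=ol, SUR=lu:
underlying: poetfe-vub-epu-gsa
1. 0 -> e / C _ C #: no change
2. e -> o, i -> u / B C0 _: fires at position(s) 3, 10: pootfevubopugsa
surface: pootfevubopugsa

cell MOD=ib, KEL=ki, SUR=lu:
underlying: poetfe-gip-it-gsa
1. 0 -> e / C _ C #: no change
2. e -> o, i -> u / B C0 _: fires at position(s) 3: pootfegipitgsa
surface: pootfegipitgsa

cell MOD=ak, KEL=ki, SUR=lu:
underlying: poetfe-gip-b-gsa
1. 0 -> e / C _ C #: no change
2. e -> o, i -> u / B C0 _: fires at position(s) 3: pootfegipbgsa
surface: pootfegipbgsa


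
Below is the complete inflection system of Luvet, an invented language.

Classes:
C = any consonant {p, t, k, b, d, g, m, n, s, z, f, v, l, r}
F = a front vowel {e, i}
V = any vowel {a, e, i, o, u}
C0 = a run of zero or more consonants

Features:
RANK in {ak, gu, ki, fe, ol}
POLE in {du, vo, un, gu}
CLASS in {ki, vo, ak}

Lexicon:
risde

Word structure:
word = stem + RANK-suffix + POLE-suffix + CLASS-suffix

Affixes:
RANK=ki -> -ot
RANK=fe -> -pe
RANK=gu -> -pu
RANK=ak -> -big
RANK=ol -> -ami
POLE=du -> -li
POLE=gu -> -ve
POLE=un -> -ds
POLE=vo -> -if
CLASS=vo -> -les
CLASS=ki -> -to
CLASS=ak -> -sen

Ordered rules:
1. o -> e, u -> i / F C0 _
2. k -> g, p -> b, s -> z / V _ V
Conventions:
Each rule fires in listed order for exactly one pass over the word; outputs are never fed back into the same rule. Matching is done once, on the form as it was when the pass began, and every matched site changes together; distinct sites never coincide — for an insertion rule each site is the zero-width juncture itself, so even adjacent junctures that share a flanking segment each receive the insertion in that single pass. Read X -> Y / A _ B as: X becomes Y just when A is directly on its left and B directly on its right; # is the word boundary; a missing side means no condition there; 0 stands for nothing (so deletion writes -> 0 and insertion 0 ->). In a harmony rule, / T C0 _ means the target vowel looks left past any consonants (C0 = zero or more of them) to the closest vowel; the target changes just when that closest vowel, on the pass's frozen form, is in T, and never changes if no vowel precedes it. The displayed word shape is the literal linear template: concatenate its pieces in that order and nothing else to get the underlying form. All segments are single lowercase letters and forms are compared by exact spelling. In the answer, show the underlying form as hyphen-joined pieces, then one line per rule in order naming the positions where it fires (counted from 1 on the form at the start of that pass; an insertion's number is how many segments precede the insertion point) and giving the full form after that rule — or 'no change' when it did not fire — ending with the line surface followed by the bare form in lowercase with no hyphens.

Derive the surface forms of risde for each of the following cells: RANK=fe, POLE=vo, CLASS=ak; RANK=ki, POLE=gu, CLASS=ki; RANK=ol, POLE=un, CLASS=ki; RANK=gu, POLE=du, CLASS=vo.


cell RANK=fe, POLE=vo, CLASS=ak:
underlying: risde-pe-if-sen
1. o -> e, u -> i / F C0 _: no change
2. k -> g, p -> b, s -> z / V _ V: fires at position(s) 6: risdebeifsen
surface: risdebeifsen

cell RANK=ki, POLE=gu, CLASS=ki:
underlying: risde-ot-ve-to
1. o -> e, u -> i / F C0 _: fires at position(s) 6, 11: risdeetvete
2. k -> g, p -> b, s -> z / V _ V: no change
surface: risdeetvete

cell RANK=ol, POLE=un, CLASS=ki:
underlying: risde-ami-ds-to
1. o -> e, u -> i / F C0 _: fires at position(s) 12: risdeamidste
2. k -> g, p -> b, s -> z / V _ V: no change
surface: risdeamidste

cell RANK=gu, POLE=du, CLASS=vo:
underlying: risde-pu-li-les
1. o -> e, u -> i / F C0 _: fires at position(s) 7: risdepililes
2. k -> g, p -> b, s -> z / V _ V: fires at position(s) 6: risdebililes
surface: risdebililes


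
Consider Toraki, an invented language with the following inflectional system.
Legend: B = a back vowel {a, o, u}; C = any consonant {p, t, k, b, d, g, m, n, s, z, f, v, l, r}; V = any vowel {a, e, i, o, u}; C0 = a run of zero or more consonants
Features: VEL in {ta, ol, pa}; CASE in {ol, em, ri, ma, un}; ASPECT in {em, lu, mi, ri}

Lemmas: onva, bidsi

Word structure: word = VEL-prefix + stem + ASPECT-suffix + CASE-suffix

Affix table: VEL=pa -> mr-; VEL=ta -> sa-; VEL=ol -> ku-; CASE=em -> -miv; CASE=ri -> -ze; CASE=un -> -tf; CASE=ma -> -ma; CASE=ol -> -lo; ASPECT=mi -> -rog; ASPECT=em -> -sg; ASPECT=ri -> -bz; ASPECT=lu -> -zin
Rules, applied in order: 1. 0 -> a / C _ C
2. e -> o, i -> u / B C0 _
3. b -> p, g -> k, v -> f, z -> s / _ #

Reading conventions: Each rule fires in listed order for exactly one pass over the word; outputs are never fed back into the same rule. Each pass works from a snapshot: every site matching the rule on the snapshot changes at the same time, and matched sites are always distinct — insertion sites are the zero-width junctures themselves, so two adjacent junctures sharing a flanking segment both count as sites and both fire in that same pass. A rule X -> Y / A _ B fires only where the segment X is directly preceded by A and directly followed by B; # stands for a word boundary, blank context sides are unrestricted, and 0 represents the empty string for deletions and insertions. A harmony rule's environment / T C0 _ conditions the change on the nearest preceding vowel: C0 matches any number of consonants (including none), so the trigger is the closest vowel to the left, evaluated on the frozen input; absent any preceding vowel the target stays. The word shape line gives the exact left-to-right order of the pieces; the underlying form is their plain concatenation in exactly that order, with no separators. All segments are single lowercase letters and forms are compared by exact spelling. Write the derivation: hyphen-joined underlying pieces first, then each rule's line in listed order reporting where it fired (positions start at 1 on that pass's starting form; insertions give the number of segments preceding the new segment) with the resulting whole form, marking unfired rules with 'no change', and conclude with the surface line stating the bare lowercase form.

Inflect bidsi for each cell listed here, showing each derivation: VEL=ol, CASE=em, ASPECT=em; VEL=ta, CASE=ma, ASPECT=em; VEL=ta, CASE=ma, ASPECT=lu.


cell VEL=ol, CASE=em, ASPECT=em:
underlying: ku-bidsi-sg-miv
1. 0 -> a / C _ C: inserts after position(s) 5, 8, 9: kubidasisagamiv
2. e -> o, i -> u / B C0 _: fires at position(s) 4, 8, 14: kubudasusagamuv
3. b -> p, g -> k, v -> f, z -> s / _ #: fires at position(s) 15: kubudasusagamuf
surface: kubudasusagamuf

cell VEL=ta, CASE=ma, ASPECT=em:
underlying: sa-bidsi-sg-ma
1. 0 -> a / C _ C: inserts after position(s) 5, 8, 9: sabidasisagama
2. e -> o, i -> u / B C0 _: fires at position(s) 4, 8: sabudasusagama
3. b -> p, g -> k, v -> f, z -> s / _ #: no change
surface: sabudasusagama

cell VEL=ta, CASE=ma, ASPECT=lu:
underlying: sa-bidsi-zin-ma
1. 0 -> a / C _ C: inserts after position(s) 5, 10: sabidasizinama
2. e -> o, i -> u / B C0 _: fires at position(s) 4, 8: sabudasuzinama
3. b -> p, g -> k, v -> f, z -> s / _ #: no change
surface: sabudasuzinama


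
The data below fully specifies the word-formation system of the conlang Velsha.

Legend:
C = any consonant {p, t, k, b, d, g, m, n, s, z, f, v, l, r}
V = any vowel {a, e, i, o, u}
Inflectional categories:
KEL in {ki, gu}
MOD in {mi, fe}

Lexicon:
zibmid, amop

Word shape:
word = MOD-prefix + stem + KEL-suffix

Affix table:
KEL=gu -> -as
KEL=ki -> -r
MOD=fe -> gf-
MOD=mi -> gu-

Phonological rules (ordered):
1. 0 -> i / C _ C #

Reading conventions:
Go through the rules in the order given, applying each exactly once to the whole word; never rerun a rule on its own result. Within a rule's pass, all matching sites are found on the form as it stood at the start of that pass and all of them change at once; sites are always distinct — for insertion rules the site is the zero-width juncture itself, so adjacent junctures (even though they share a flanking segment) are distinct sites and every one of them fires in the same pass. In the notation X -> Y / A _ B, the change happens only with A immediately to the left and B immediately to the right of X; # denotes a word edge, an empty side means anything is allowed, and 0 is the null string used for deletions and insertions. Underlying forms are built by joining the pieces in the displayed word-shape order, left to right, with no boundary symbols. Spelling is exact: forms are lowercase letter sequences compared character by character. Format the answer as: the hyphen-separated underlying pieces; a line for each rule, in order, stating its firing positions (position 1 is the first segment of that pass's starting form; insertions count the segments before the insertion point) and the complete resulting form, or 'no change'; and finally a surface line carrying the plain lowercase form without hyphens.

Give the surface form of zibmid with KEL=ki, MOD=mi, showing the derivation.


underlying: gu-zibmid-r
1. 0 -> i / C _ C #: inserts after position(s) 8: guzibmidir
surface: guzibmidir


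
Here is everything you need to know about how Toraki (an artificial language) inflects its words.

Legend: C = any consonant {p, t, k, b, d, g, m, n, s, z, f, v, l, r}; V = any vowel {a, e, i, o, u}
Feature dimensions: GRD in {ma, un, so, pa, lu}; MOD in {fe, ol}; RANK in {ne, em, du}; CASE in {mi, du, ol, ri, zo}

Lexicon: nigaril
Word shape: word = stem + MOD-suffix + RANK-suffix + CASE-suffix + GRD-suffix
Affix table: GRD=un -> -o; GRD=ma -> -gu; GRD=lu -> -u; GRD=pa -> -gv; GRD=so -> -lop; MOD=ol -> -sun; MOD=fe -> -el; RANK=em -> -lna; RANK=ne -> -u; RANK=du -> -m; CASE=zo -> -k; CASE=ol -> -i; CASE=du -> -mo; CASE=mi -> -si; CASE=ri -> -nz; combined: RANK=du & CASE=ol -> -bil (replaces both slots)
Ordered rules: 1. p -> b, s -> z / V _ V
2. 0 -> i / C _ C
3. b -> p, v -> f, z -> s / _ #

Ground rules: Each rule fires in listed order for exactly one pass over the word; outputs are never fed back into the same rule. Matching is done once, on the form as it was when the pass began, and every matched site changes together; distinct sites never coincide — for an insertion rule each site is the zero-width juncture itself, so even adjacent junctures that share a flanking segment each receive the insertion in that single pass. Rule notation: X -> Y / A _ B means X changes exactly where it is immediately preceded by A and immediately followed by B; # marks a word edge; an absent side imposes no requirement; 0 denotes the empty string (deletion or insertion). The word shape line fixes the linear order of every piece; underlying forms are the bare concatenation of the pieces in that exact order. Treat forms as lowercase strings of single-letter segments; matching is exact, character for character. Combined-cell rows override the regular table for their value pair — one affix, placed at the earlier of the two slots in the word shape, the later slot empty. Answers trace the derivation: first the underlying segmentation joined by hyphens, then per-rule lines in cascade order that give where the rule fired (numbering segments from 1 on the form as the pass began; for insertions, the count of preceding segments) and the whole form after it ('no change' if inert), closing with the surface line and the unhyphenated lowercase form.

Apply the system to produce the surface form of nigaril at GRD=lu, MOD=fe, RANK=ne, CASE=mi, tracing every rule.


underlying: nigaril-el-u-si-u
1. p -> b, s -> z / V _ V: fires at position(s) 11: nigarileluziu
2. 0 -> i / C _ C: no change
3. b -> p, v -> f, z -> s / _ #: no change
surface: nigarileluziu
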